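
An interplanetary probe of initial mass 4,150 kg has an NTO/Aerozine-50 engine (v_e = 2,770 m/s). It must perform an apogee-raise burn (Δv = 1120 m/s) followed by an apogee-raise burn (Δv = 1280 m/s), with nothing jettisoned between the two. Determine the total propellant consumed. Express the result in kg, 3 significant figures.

total propellant consumed ≈ 2410 kg

After the first burn: m = 4150 × exp(−1120/2770.0) = 4150 × 0.66742 = 2,769.79 kg.
After the second burn: m = 2,769.79 × exp(−1280/2770.0) = 2,769.79 × 0.62996 = 1,744.86 kg.
Total propellant = m₀ − m_final = 4150 − 1,744.86 = 2,405.14 kg.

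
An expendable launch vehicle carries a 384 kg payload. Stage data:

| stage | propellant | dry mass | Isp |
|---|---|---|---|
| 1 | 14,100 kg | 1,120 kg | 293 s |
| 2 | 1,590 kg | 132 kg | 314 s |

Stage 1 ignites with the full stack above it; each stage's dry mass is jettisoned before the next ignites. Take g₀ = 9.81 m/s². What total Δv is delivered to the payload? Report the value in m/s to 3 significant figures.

Δv ≈ 9160 m/s

Ignition mass of stage 1 = 14,100+1,120 + 1,590+132 + 384 = 17,326 kg.
Stage 1: m₀ = 17,326 kg, m_f = 17,326 − 14,100 = 3,226 kg; Δv = 293×9.81×ln(5.371) = 2874.3×1.6810 ≈ 4832 m/s.
Stage 2: m₀ = 2,106 kg, m_f = 2,106 − 1,590 = 516 kg; Δv = 314×9.81×ln(4.081) = 3080.3×1.4064 ≈ 4332 m/s.
Total Δv = 4832 + 4332 = 9164 m/s.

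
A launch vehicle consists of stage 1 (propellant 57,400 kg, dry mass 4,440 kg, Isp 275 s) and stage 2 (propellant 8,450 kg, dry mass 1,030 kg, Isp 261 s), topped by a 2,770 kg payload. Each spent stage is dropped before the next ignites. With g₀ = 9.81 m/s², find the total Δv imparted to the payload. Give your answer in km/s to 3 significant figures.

Δv ≈ 7.02 km/s

Ignition mass of stage 1 = 57,400+4,440 + 8,450+1,030 + 2,770 = 74,090 kg.
Stage 1: m₀ = 74,090 kg, m_f = 74,090 − 57,400 = 16,690 kg; Δv = 275×9.81×ln(4.439) = 2697.8×1.4905 ≈ 4021 m/s.
Stage 2: m₀ = 12,250 kg, m_f = 12,250 − 8,450 = 3,800 kg; Δv = 261×9.81×ln(3.224) = 2560.4×1.1705 ≈ 2997 m/s.
Total Δv = 4021 + 2997 = 7018 m/s.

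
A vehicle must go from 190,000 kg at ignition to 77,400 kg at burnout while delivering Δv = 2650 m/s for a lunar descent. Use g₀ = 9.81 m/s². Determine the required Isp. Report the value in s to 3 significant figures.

Isp ≈ 301 s

ln(m₀/m_f) = ln(190000/77400) = ln(2.455) = 0.8980.
v_e = Δv / ln(m₀/m_f) = 2650 / 0.8980 = 2950.9 m/s.
Isp = v_e / g₀ = 2950.9 / 9.81 = 300.8 s.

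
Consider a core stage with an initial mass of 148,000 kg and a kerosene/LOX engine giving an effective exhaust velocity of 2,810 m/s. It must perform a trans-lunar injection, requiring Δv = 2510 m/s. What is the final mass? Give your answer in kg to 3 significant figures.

final mass ≈ 60600 kg

From the ideal rocket equation, m₀/m_f = exp(Δv / v_e) = exp(2510 / 2810.0) = exp(0.8932) = 2.4430.
m_f = m₀ / 2.4430 = 148,000 / 2.4430 = 60,581.3 kg.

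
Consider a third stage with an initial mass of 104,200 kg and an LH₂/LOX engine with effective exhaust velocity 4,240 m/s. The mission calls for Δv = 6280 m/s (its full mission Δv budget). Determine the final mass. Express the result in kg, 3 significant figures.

final mass ≈ 23700 kg

By the Tsiolkovsky rocket equation, m₀/m_f = exp(Δv / v_e) = exp(6280 / 4240.0) = exp(1.4811) = 4.3979.
m_f = m₀ / 4.3979 = 104,200 / 4.3979 = 23,693.1 kg.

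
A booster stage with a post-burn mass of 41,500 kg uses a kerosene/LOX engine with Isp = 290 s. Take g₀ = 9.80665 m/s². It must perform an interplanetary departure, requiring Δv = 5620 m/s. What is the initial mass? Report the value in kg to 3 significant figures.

v_e = Isp · g₀ = 290 × 9.80665 = 2843.9 m/s.
m₀/m_f = exp(Δv / v_e) = exp(5620 / 2843.9) = exp(1.9761) = 7.2148.
m₀ = m_f × 7.2148 = 41,500 × 7.2148 = 299,414 kg.

initial mass ≈ 299000 kg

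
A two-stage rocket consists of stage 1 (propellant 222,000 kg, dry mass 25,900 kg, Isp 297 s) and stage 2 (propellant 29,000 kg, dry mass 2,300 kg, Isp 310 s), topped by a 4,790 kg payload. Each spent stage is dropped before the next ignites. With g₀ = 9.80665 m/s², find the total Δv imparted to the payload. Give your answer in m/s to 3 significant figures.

Δv ≈ 9380 m/s

Ignition mass of stage 1 = 222,000+25,900 + 29,000+2,300 + 4,790 = 283,990 kg.
Stage 1: m₀ = 283,990 kg, m_f = 283,990 − 222,000 = 61,990 kg; Δv = 297×9.80665×ln(4.581) = 2912.6×1.5220 ≈ 4433 m/s.
Stage 2: m₀ = 36,090 kg, m_f = 36,090 − 29,000 = 7,090 kg; Δv = 310×9.80665×ln(5.09) = 3040.1×1.6273 ≈ 4947 m/s.
Total Δv = 4433 + 4947 = 9380 m/s.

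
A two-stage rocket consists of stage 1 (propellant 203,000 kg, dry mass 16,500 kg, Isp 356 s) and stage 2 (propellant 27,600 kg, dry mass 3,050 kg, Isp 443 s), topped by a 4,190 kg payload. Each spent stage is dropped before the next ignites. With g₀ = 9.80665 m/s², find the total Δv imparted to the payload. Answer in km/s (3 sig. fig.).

Δv ≈ 12.4 km/s

Ignition mass of stage 1 = 203,000+16,500 + 27,600+3,050 + 4,190 = 254,340 kg.
Stage 1: m₀ = 254,340 kg, m_f = 254,340 − 203,000 = 51,340 kg; Δv = 356×9.80665×ln(4.954) = 3491.2×1.6002 ≈ 5587 m/s.
Stage 2: m₀ = 34,840 kg, m_f = 34,840 − 27,600 = 7,240 kg; Δv = 443×9.80665×ln(4.812) = 4344.3×1.5711 ≈ 6826 m/s.
Total Δv = 5587 + 6826 = 12413 m/s.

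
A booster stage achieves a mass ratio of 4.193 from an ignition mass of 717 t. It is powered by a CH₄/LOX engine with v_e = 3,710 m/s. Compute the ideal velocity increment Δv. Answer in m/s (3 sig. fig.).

By the Tsiolkovsky rocket equation, Δv = v_e · ln(4.193) = 3710.0 × 1.4334 ≈ 5318.0 m/s.

Δv ≈ 5320 m/s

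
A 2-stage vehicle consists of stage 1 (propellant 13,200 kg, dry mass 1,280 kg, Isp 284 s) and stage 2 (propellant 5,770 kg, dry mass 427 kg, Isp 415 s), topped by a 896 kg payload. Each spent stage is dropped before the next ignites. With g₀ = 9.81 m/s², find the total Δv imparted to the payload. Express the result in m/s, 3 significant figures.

Δv ≈ 9470 m/s

Ignition mass of stage 1 = 13,200+1,280 + 5,770+427 + 896 = 21,573 kg.
Stage 1: m₀ = 21,573 kg, m_f = 21,573 − 13,200 = 8,373 kg; Δv = 284×9.81×ln(2.576) = 2786.0×0.9464 ≈ 2637 m/s.
Stage 2: m₀ = 7,093 kg, m_f = 7,093 − 5,770 = 1,323 kg; Δv = 415×9.81×ln(5.361) = 4071.2×1.6792 ≈ 6836 m/s.
Total Δv = 2637 + 6836 = 9473 m/s.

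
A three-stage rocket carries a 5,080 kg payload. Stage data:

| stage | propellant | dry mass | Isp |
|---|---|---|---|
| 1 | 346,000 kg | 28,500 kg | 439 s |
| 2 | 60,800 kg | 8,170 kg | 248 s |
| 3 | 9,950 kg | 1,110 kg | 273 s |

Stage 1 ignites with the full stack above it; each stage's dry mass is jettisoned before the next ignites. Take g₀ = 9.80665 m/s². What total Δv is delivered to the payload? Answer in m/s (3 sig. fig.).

Δv ≈ 11600 m/s

Ignition mass of stage 1 = 346,000+28,500 + 60,800+8,170 + 9,950+1,110 + 5,080 = 459,610 kg.
Stage 1: m₀ = 459,610 kg, m_f = 459,610 − 346,000 = 113,610 kg; Δv = 439×9.80665×ln(4.046) = 4305.1×1.3976 ≈ 6017 m/s.
Stage 2: m₀ = 85,110 kg, m_f = 85,110 − 60,800 = 24,310 kg; Δv = 248×9.80665×ln(3.501) = 2432.0×1.2531 ≈ 3047 m/s.
Stage 3: m₀ = 16,140 kg, m_f = 16,140 − 9,950 = 6,190 kg; Δv = 273×9.80665×ln(2.607) = 2677.2×0.9584 ≈ 2566 m/s.
Total Δv = 6017 + 3047 + 2566 = 11630 m/s.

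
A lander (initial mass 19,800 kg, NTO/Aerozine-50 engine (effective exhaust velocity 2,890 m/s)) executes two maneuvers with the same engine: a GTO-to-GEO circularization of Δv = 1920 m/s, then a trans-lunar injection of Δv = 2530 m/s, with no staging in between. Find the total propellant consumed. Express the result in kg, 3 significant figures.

After the first burn: m = 19800 × exp(−1920/2890.0) = 19800 × 0.51460 = 10,189.1 kg.
After the second burn: m = 10,189.1 × exp(−2530/2890.0) = 10,189.1 × 0.41668 = 4,245.59 kg.
Total propellant = m₀ − m_final = 19800 − 4,245.59 = 15,554.41 kg.

total propellant consumed ≈ 15600 kg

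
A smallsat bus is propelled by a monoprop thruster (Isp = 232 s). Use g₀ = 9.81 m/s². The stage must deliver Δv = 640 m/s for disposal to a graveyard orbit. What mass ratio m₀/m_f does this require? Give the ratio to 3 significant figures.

v_e = Isp · g₀ = 232 × 9.81 = 2275.9 m/s.
m₀/m_f = exp(Δv / v_e) = exp(640 / 2275.9) = exp(0.2812) = 1.3247.

mass ratio ≈ 1.32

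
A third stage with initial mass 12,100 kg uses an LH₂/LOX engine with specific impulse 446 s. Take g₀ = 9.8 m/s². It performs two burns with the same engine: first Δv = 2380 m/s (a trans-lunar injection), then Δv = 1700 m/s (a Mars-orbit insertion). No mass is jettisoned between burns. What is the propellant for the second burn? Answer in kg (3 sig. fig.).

v_e = Isp · g₀ = 446 × 9.8 = 4370.8 m/s.
After the first burn: m = 12100 × exp(−2380/4370.8) = 12100 × 0.58012 = 7,019.45 kg.
After the second burn: m = 7,019.45 × exp(−1700/4370.8) = 7,019.45 × 0.67777 = 4,757.57 kg.
Second-burn propellant = 7,019.45 − 4,757.57 = 2,261.88 kg.

propellant for the second burn ≈ 2260 kg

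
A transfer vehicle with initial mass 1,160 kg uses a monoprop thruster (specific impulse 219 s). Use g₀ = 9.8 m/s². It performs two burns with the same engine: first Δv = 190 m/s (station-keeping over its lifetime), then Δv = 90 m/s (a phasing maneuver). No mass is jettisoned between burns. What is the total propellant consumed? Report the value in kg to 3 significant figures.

v_e = Isp · g₀ = 219 × 9.8 = 2146.2 m/s.
After the first burn: m = 1160 × exp(−190/2146.2) = 1160 × 0.91528 = 1,061.72 kg.
After the second burn: m = 1,061.72 × exp(−90/2146.2) = 1,061.72 × 0.95893 = 1,018.12 kg.
Total propellant = m₀ − m_final = 1160 − 1,018.12 = 141.88 kg.

total propellant consumed ≈ 142 kg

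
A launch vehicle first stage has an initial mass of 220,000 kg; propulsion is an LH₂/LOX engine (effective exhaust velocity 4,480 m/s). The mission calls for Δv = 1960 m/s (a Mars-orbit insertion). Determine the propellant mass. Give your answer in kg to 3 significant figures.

m₀/m_f = exp(Δv / v_e) = exp(1960 / 4480.0) = exp(0.4375) = 1.5488.
m_f = 220,000 / 1.5488 = 142,045 kg, so propellant = m₀ − m_f = 220,000 − 142,045 = 77,955 kg.

propellant mass ≈ 78000 kg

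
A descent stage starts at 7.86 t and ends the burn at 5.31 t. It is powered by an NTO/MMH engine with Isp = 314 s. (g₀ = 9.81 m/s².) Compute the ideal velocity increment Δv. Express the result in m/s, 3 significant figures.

v_e = Isp · g₀ = 314 × 9.81 = 3080.3 m/s.
Δv = v_e · ln(m₀/m_f) = 3080.3 × ln(1.48) = 3080.3 × 0.3922 ≈ 1208.1 m/s.

Δv ≈ 1210 m/s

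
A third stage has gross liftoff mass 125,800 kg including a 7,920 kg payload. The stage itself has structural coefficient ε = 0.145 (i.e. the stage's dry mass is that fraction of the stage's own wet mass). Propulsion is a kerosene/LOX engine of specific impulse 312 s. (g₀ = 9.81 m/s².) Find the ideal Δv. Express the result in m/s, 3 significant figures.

Δv ≈ 4940 m/s

Stage wet mass = m₀ − payload = 125,800 − 7,920 = 117,880 kg.
Stage dry mass = ε × stage wet mass = 0.145 × 117,880 = 17,092.6 kg.
Burnout mass m_f = stage dry + payload = 17,092.6 + 7,920 = 25,012.6 kg.
v_e = Isp · g₀ = 312 × 9.81 = 3060.7 m/s.
Δv = v_e · ln(125,800/25,012.6) = 3060.7 × ln(5.029) = 3060.7 × 1.6153 ≈ 4944 m/s.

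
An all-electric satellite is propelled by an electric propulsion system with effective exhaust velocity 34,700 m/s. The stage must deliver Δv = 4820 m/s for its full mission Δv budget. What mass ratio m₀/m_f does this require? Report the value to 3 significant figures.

mass ratio ≈ 1.15

m₀/m_f = exp(Δv / v_e) = exp(4820 / 34700.0) = exp(0.1389) = 1.1490.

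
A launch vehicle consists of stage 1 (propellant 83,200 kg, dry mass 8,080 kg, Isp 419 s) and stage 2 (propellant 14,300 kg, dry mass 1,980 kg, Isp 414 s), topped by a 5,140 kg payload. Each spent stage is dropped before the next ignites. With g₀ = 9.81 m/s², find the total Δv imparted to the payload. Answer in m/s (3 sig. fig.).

Ignition mass of stage 1 = 83,200+8,080 + 14,300+1,980 + 5,140 = 112,700 kg.
Stage 1: m₀ = 112,700 kg, m_f = 112,700 − 83,200 = 29,500 kg; Δv = 419×9.81×ln(3.82) = 4110.4×1.3403 ≈ 5509 m/s.
Stage 2: m₀ = 21,420 kg, m_f = 21,420 − 14,300 = 7,120 kg; Δv = 414×9.81×ln(3.008) = 4061.3×1.1014 ≈ 4473 m/s.
Total Δv = 5509 + 4473 = 9982 m/s.

Δv ≈ 9980 m/s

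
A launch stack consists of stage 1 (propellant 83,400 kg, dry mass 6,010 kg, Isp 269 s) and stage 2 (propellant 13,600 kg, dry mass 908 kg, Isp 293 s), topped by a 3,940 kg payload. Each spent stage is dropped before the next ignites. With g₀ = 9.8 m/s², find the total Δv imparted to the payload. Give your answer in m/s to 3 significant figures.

Δv ≈ 7750 m/s

Ignition mass of stage 1 = 83,400+6,010 + 13,600+908 + 3,940 = 107,858 kg.
Stage 1: m₀ = 107,858 kg, m_f = 107,858 − 83,400 = 24,458 kg; Δv = 269×9.8×ln(4.41) = 2636.2×1.4839 ≈ 3912 m/s.
Stage 2: m₀ = 18,448 kg, m_f = 18,448 − 13,600 = 4,848 kg; Δv = 293×9.8×ln(3.805) = 2871.4×1.3364 ≈ 3837 m/s.
Total Δv = 3912 + 3837 = 7749 m/s.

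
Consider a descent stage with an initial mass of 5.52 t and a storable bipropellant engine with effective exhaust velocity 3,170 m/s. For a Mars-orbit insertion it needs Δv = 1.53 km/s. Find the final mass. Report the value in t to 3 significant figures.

final mass ≈ 3.41 t

m₀/m_f = exp(Δv / v_e) = exp(1530 / 3170.0) = exp(0.4826) = 1.6204.
m_f = m₀ / 1.6204 = 5.52 / 1.6204 = 3.40657 t.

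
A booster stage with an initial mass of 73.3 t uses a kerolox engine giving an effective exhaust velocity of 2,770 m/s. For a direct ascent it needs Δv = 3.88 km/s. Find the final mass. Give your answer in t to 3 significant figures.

m₀/m_f = exp(Δv / v_e) = exp(3880 / 2770.0) = exp(1.4007) = 4.0581.
m_f = m₀ / 4.0581 = 73.3 / 4.0581 = 18.0626 t.

final mass ≈ 18.1 t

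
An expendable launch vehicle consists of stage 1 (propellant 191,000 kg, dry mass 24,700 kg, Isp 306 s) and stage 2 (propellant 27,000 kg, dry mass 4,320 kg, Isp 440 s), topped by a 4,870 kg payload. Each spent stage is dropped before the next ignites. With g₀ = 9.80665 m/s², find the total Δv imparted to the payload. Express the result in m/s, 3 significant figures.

Δv ≈ 10200 m/s

Ignition mass of stage 1 = 191,000+24,700 + 27,000+4,320 + 4,870 = 251,890 kg.
Stage 1: m₀ = 251,890 kg, m_f = 251,890 − 191,000 = 60,890 kg; Δv = 306×9.80665×ln(4.137) = 3000.8×1.4199 ≈ 4261 m/s.
Stage 2: m₀ = 36,190 kg, m_f = 36,190 − 27,000 = 9,190 kg; Δv = 440×9.80665×ln(3.938) = 4314.9×1.3707 ≈ 5914 m/s.
Total Δv = 4261 + 5914 = 10175 m/s.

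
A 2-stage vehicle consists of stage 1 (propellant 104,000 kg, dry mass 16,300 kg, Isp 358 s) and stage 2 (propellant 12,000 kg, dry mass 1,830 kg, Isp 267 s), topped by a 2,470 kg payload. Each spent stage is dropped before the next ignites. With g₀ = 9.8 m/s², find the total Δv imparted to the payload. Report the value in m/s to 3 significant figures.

Δv ≈ 8510 m/s

Ignition mass of stage 1 = 104,000+16,300 + 12,000+1,830 + 2,470 = 136,600 kg.
Stage 1: m₀ = 136,600 kg, m_f = 136,600 − 104,000 = 32,600 kg; Δv = 358×9.8×ln(4.19) = 3508.4×1.4327 ≈ 5027 m/s.
Stage 2: m₀ = 16,300 kg, m_f = 16,300 − 12,000 = 4,300 kg; Δv = 267×9.8×ln(3.791) = 2616.6×1.3326 ≈ 3487 m/s.
Total Δv = 5027 + 3487 = 8514 m/s.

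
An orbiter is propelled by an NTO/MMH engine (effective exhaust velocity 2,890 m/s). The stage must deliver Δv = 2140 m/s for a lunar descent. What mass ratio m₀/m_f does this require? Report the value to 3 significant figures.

m₀/m_f = exp(Δv / v_e) = exp(2140 / 2890.0) = exp(0.7405) = 2.0970.

mass ratio ≈ 2.10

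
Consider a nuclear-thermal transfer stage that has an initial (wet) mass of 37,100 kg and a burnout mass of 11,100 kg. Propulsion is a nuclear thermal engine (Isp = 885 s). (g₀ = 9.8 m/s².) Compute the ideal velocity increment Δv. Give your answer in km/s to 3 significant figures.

v_e = Isp · g₀ = 885 × 9.8 = 8673.0 m/s.
Rocket equation: Δv = v_e · ln(m₀/m_f) = 8673.0 × ln(3.342) = 8673.0 × 1.2067 ≈ 10465.5 m/s.

Δv ≈ 10.5 km/s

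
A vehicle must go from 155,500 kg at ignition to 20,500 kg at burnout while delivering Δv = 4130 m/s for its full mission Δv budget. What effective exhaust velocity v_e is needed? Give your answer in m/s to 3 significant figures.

ln(m₀/m_f) = ln(155500/20500) = ln(7.585) = 2.0262.
Using Δv = v_e ln(m₀/m_f): v_e = Δv / ln(m₀/m_f) = 4130 / 2.0262 = 2038.3 m/s.

v_e ≈ 2040 m/s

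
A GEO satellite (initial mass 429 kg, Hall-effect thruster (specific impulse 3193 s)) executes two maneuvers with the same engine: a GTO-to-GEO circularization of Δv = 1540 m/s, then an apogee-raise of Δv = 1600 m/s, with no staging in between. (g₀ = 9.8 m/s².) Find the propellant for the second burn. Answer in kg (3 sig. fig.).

v_e = Isp · g₀ = 3193 × 9.8 = 31291.4 m/s.
After the first burn: m = 429 × exp(−1540/31291.4) = 429 × 0.95198 = 408.399 kg.
After the second burn: m = 408.399 × exp(−1600/31291.4) = 408.399 × 0.95015 = 388.04 kg.
Second-burn propellant = 408.399 − 388.04 = 20.359 kg.

propellant for the second burn ≈ 20.4 kg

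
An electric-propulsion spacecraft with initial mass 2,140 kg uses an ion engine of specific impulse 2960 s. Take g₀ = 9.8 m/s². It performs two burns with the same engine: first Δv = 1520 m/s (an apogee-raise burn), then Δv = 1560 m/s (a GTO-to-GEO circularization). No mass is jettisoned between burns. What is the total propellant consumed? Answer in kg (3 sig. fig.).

v_e = Isp · g₀ = 2960 × 9.8 = 29008.0 m/s.
After the first burn: m = 2140 × exp(−1520/29008.0) = 2140 × 0.94895 = 2,030.75 kg.
After the second burn: m = 2,030.75 × exp(−1560/29008.0) = 2,030.75 × 0.94764 = 1,924.42 kg.
Total propellant = m₀ − m_final = 2140 − 1,924.42 = 215.58 kg.

total propellant consumed ≈ 216 kg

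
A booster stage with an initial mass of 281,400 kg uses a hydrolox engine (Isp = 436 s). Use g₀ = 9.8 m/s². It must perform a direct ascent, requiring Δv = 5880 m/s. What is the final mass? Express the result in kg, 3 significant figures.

v_e = Isp · g₀ = 436 × 9.8 = 4272.8 m/s.
Rocket equation: m₀/m_f = exp(Δv / v_e) = exp(5880 / 4272.8) = exp(1.3761) = 3.9596.
m_f = m₀ / 3.9596 = 281,400 / 3.9596 = 71,067.8 kg.

final mass ≈ 71100 kg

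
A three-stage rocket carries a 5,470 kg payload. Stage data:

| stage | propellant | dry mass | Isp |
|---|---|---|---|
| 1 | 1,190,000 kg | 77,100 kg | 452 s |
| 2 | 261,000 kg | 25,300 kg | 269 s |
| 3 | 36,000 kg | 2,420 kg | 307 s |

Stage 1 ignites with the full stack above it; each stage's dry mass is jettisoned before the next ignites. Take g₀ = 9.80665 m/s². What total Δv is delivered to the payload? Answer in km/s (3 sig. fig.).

Δv ≈ 15.3 km/s

Ignition mass of stage 1 = 1,190,000+77,100 + 261,000+25,300 + 36,000+2,420 + 5,470 = 1,597,290 kg.
Stage 1: m₀ = 1,597,290 kg, m_f = 1,597,290 − 1,190,000 = 407,290 kg; Δv = 452×9.80665×ln(3.922) = 4432.6×1.3665 ≈ 6057 m/s.
Stage 2: m₀ = 330,190 kg, m_f = 330,190 − 261,000 = 69,190 kg; Δv = 269×9.80665×ln(4.772) = 2638.0×1.5628 ≈ 4123 m/s.
Stage 3: m₀ = 43,890 kg, m_f = 43,890 − 36,000 = 7,890 kg; Δv = 307×9.80665×ln(5.563) = 3010.6×1.7161 ≈ 5167 m/s.
Total Δv = 6057 + 4123 + 5167 = 15347 m/s.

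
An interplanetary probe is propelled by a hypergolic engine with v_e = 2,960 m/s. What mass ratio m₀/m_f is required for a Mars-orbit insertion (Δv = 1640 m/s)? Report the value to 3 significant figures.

mass ratio ≈ 1.74

m₀/m_f = exp(Δv / v_e) = exp(1640 / 2960.0) = exp(0.5541) = 1.7403.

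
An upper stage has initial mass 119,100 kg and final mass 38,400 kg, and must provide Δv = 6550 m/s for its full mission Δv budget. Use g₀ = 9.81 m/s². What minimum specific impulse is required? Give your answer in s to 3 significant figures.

Isp ≈ 590 s

ln(m₀/m_f) = ln(119100/38400) = ln(3.102) = 1.1319.
Rocket equation: v_e = Δv / ln(m₀/m_f) = 6550 / 1.1319 = 5786.7 m/s.
Isp = v_e / g₀ = 5786.7 / 9.81 = 589.9 s.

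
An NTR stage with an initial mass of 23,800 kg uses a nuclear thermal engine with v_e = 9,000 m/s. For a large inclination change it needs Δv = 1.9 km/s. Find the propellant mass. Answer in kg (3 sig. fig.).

m₀/m_f = exp(Δv / v_e) = exp(1900 / 9000.0) = exp(0.2111) = 1.2350.
m_f = 23,800 / 1.2350 = 19,271.3 kg, so propellant = m₀ − m_f = 23,800 − 19,271.3 = 4,528.7 kg.

propellant mass ≈ 4530 kg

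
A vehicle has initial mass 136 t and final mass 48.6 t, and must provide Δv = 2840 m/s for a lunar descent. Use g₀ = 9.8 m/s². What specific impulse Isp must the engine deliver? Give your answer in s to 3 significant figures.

Isp ≈ 282 s

ln(m₀/m_f) = ln(136000/48600) = ln(2.798) = 1.0290.
v_e = Δv / ln(m₀/m_f) = 2840 / 1.0290 = 2759.9 m/s.
Isp = v_e / g₀ = 2759.9 / 9.8 = 281.6 s.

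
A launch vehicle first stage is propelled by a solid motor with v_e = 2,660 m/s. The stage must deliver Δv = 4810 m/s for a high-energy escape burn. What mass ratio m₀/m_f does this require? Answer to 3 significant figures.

Rocket equation: m₀/m_f = exp(Δv / v_e) = exp(4810 / 2660.0) = exp(1.8083) = 6.0999.

mass ratio ≈ 6.10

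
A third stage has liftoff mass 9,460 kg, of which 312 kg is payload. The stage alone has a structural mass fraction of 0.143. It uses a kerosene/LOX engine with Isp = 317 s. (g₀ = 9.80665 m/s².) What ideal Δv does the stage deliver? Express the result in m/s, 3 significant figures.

Stage wet mass = m₀ − payload = 9,460 − 312 = 9,148 kg.
Stage dry mass = ε × stage wet mass = 0.143 × 9,148 = 1,308.16 kg.
Burnout mass m_f = stage dry + payload = 1,308.16 + 312 = 1,620.16 kg.
v_e = Isp · g₀ = 317 × 9.80665 = 3108.7 m/s.
From the ideal rocket equation, Δv = v_e · ln(9,460/1,620.16) = 3108.7 × ln(5.839) = 3108.7 × 1.7645 ≈ 5485 m/s.

Δv ≈ 5490 m/s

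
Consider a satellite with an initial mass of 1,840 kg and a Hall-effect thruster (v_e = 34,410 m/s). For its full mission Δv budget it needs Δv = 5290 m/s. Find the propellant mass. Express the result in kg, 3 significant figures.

From the ideal rocket equation, m₀/m_f = exp(Δv / v_e) = exp(5290 / 34410.0) = exp(0.1537) = 1.1662.
m_f = 1,840 / 1.1662 = 1,577.77 kg, so propellant = m₀ − m_f = 1,840 − 1,577.77 = 262.23 kg.

propellant mass ≈ 262 kg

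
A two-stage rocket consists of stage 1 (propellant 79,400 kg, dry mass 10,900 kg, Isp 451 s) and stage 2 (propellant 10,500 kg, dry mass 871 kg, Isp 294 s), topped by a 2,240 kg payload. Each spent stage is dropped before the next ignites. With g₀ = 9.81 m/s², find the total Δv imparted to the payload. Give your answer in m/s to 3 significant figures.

Ignition mass of stage 1 = 79,400+10,900 + 10,500+871 + 2,240 = 103,911 kg.
Stage 1: m₀ = 103,911 kg, m_f = 103,911 − 79,400 = 24,511 kg; Δv = 451×9.81×ln(4.239) = 4424.3×1.4444 ≈ 6391 m/s.
Stage 2: m₀ = 13,611 kg, m_f = 13,611 − 10,500 = 3,111 kg; Δv = 294×9.81×ln(4.375) = 2884.1×1.4759 ≈ 4257 m/s.
Total Δv = 6391 + 4257 = 10648 m/s.

Δv ≈ 10600 m/s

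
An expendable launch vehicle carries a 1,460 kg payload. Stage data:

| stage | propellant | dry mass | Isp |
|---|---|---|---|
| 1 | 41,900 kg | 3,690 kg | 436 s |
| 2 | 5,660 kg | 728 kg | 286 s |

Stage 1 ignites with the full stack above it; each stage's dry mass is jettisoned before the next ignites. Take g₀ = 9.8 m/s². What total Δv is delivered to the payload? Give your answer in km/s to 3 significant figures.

Ignition mass of stage 1 = 41,900+3,690 + 5,660+728 + 1,460 = 53,438 kg.
Stage 1: m₀ = 53,438 kg, m_f = 53,438 − 41,900 = 11,538 kg; Δv = 436×9.8×ln(4.631) = 4272.8×1.5329 ≈ 6550 m/s.
Stage 2: m₀ = 7,848 kg, m_f = 7,848 − 5,660 = 2,188 kg; Δv = 286×9.8×ln(3.587) = 2802.8×1.2773 ≈ 3580 m/s.
Total Δv = 6550 + 3580 = 10130 m/s.

Δv ≈ 10.1 km/s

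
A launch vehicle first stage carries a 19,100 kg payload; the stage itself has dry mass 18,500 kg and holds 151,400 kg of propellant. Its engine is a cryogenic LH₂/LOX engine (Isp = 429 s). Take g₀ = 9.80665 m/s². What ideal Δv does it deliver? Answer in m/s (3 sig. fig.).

Δv ≈ 6790 m/s

v_e = Isp · g₀ = 429 × 9.80665 = 4207.1 m/s.
m₀ = payload + dry + propellant = 19,100 + 18,500 + 151,400 = 189,000 kg.
m_f = payload + dry = 19,100 + 18,500 = 37,600 kg.
Rocket equation: Δv = v_e · ln(m₀/m_f) = 4207.1 × ln(5.027) = 4207.1 × 1.6147 ≈ 6793.3 m/s.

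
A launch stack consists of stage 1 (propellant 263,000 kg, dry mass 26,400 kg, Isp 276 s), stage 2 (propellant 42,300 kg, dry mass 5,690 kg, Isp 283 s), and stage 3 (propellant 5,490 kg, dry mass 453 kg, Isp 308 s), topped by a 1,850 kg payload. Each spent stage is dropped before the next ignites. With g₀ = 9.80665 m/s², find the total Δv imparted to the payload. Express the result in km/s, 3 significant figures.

Ignition mass of stage 1 = 263,000+26,400 + 42,300+5,690 + 5,490+453 + 1,850 = 345,183 kg.
Stage 1: m₀ = 345,183 kg, m_f = 345,183 − 263,000 = 82,183 kg; Δv = 276×9.80665×ln(4.2) = 2706.6×1.4351 ≈ 3884 m/s.
Stage 2: m₀ = 55,783 kg, m_f = 55,783 − 42,300 = 13,483 kg; Δv = 283×9.80665×ln(4.137) = 2775.3×1.4200 ≈ 3941 m/s.
Stage 3: m₀ = 7,793 kg, m_f = 7,793 − 5,490 = 2,303 kg; Δv = 308×9.80665×ln(3.384) = 3020.4×1.2190 ≈ 3682 m/s.
Total Δv = 3884 + 3941 + 3682 = 11507 m/s.

Δv ≈ 11.5 km/s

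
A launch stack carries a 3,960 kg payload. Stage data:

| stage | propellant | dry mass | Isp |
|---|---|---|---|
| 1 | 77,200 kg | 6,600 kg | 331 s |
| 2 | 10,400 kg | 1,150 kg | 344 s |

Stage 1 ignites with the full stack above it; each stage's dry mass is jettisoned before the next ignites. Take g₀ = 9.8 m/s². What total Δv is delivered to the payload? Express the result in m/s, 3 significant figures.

Ignition mass of stage 1 = 77,200+6,600 + 10,400+1,150 + 3,960 = 99,310 kg.
Stage 1: m₀ = 99,310 kg, m_f = 99,310 − 77,200 = 22,110 kg; Δv = 331×9.8×ln(4.492) = 3243.8×1.5022 ≈ 4873 m/s.
Stage 2: m₀ = 15,510 kg, m_f = 15,510 − 10,400 = 5,110 kg; Δv = 344×9.8×ln(3.035) = 3371.2×1.1103 ≈ 3743 m/s.
Total Δv = 4873 + 3743 = 8616 m/s.

Δv ≈ 8620 m/s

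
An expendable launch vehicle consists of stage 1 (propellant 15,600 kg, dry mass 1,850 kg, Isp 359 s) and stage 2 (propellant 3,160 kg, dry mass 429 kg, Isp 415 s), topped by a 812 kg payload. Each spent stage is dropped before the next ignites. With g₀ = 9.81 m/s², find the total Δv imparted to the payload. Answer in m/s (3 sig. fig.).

Δv ≈ 9560 m/s

Ignition mass of stage 1 = 15,600+1,850 + 3,160+429 + 812 = 21,851 kg.
Stage 1: m₀ = 21,851 kg, m_f = 21,851 − 15,600 = 6,251 kg; Δv = 359×9.81×ln(3.496) = 3521.8×1.2515 ≈ 4408 m/s.
Stage 2: m₀ = 4,401 kg, m_f = 4,401 − 3,160 = 1,241 kg; Δv = 415×9.81×ln(3.546) = 4071.2×1.2659 ≈ 5154 m/s.
Total Δv = 4408 + 5154 = 9562 m/s.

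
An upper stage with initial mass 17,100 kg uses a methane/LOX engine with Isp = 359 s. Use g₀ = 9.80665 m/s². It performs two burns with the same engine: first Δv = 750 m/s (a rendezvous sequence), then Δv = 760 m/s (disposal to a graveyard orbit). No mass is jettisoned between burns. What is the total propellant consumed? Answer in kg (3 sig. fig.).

v_e = Isp · g₀ = 359 × 9.80665 = 3520.6 m/s.
After the first burn: m = 17100 × exp(−750/3520.6) = 17100 × 0.80813 = 13,819 kg.
After the second burn: m = 13,819 × exp(−760/3520.6) = 13,819 × 0.80584 = 11,135.9 kg.
Total propellant = m₀ − m_final = 17100 − 11,135.9 = 5,964.1 kg.

total propellant consumed ≈ 5960 kg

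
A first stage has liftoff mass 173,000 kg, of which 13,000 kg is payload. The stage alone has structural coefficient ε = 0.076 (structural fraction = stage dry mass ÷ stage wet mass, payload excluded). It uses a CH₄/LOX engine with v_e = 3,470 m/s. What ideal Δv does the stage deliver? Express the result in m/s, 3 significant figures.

Δv ≈ 6690 m/s

Stage wet mass = m₀ − payload = 173,000 − 13,000 = 160,000 kg.
Stage dry mass = ε × stage wet mass = 0.076 × 160,000 = 12,160 kg.
Burnout mass m_f = stage dry + payload = 12,160 + 13,000 = 25,160 kg.
From the ideal rocket equation, Δv = v_e · ln(173,000/25,160) = 3470.0 × ln(6.876) = 3470.0 × 1.9280 ≈ 6690 m/s.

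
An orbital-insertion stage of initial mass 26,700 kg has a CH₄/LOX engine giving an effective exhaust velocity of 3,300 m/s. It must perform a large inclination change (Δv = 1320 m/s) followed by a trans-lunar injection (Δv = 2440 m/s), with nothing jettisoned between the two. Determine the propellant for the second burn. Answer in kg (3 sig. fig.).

After the first burn: m = 26700 × exp(−1320/3300.0) = 26700 × 0.67032 = 17,897.5 kg.
After the second burn: m = 17,897.5 × exp(−2440/3300.0) = 17,897.5 × 0.47740 = 8,544.27 kg.
Second-burn propellant = 17,897.5 − 8,544.27 = 9,353.23 kg.

propellant for the second burn ≈ 9350 kg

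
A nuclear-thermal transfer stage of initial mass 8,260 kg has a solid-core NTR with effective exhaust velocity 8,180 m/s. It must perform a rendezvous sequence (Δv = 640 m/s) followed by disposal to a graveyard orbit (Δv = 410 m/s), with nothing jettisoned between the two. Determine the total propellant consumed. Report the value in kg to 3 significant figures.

total propellant consumed ≈ 995 kg

After the first burn: m = 8260 × exp(−640/8180.0) = 8260 × 0.92474 = 7,638.35 kg.
After the second burn: m = 7,638.35 × exp(−410/8180.0) = 7,638.35 × 0.95111 = 7,264.91 kg.
Total propellant = m₀ − m_final = 8260 − 7,264.91 = 995.09 kg.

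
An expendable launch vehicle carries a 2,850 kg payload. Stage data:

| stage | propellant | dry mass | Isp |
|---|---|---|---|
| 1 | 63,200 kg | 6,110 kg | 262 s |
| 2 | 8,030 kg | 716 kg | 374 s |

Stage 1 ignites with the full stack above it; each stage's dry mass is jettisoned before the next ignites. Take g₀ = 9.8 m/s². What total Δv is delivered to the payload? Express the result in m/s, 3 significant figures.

Δv ≈ 8220 m/s

Ignition mass of stage 1 = 63,200+6,110 + 8,030+716 + 2,850 = 80,906 kg.
Stage 1: m₀ = 80,906 kg, m_f = 80,906 − 63,200 = 17,706 kg; Δv = 262×9.8×ln(4.569) = 2567.6×1.5194 ≈ 3901 m/s.
Stage 2: m₀ = 11,596 kg, m_f = 11,596 − 8,030 = 3,566 kg; Δv = 374×9.8×ln(3.252) = 3665.2×1.1792 ≈ 4322 m/s.
Total Δv = 3901 + 4322 = 8223 m/s.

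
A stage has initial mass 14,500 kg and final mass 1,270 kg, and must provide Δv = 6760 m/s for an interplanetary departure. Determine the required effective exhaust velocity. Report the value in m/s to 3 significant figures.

ln(m₀/m_f) = ln(14500/1270) = ln(11.42) = 2.4351.
Using Δv = v_e ln(m₀/m_f): v_e = Δv / ln(m₀/m_f) = 6760 / 2.4351 = 2776.0 m/s.

v_e ≈ 2780 m/s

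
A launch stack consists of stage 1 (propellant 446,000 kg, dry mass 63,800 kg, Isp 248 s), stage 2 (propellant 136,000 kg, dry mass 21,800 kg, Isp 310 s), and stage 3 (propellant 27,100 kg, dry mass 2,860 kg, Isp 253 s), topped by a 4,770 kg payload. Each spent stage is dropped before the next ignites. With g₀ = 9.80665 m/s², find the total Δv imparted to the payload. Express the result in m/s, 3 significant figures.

Δv ≈ 9940 m/s

Ignition mass of stage 1 = 446,000+63,800 + 136,000+21,800 + 27,100+2,860 + 4,770 = 702,330 kg.
Stage 1: m₀ = 702,330 kg, m_f = 702,330 − 446,000 = 256,330 kg; Δv = 248×9.80665×ln(2.74) = 2432.0×1.0079 ≈ 2451 m/s.
Stage 2: m₀ = 192,530 kg, m_f = 192,530 − 136,000 = 56,530 kg; Δv = 310×9.80665×ln(3.406) = 3040.1×1.2255 ≈ 3726 m/s.
Stage 3: m₀ = 34,730 kg, m_f = 34,730 − 27,100 = 7,630 kg; Δv = 253×9.80665×ln(4.552) = 2481.1×1.5155 ≈ 3760 m/s.
Total Δv = 2451 + 3726 + 3760 = 9937 m/s.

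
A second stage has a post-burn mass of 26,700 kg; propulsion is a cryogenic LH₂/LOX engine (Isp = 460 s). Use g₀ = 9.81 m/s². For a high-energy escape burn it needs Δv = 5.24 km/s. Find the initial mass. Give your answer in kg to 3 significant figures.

initial mass ≈ 85300 kg

v_e = Isp · g₀ = 460 × 9.81 = 4512.6 m/s.
By the Tsiolkovsky rocket equation, m₀/m_f = exp(Δv / v_e) = exp(5240 / 4512.6) = exp(1.1612) = 3.1937.
m₀ = m_f × 3.1937 = 26,700 × 3.1937 = 85,271.8 kg.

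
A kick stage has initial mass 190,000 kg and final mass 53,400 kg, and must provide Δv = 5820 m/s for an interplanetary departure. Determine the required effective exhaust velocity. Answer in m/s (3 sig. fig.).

ln(m₀/m_f) = ln(190000/53400) = ln(3.558) = 1.2692.
From the ideal rocket equation, v_e = Δv / ln(m₀/m_f) = 5820 / 1.2692 = 4585.5 m/s.

v_e ≈ 4590 m/s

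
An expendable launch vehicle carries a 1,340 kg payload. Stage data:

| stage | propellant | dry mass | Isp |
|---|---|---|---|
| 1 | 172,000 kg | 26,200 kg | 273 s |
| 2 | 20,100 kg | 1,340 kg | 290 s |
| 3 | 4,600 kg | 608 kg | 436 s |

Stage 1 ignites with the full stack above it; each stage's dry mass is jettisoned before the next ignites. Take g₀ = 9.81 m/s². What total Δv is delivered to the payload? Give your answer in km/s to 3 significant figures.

Δv ≈ 12.6 km/s

Ignition mass of stage 1 = 172,000+26,200 + 20,100+1,340 + 4,600+608 + 1,340 = 226,188 kg.
Stage 1: m₀ = 226,188 kg, m_f = 226,188 − 172,000 = 54,188 kg; Δv = 273×9.81×ln(4.174) = 2678.1×1.4289 ≈ 3827 m/s.
Stage 2: m₀ = 27,988 kg, m_f = 27,988 − 20,100 = 7,888 kg; Δv = 290×9.81×ln(3.548) = 2844.9×1.2664 ≈ 3603 m/s.
Stage 3: m₀ = 6,548 kg, m_f = 6,548 − 4,600 = 1,948 kg; Δv = 436×9.81×ln(3.361) = 4277.2×1.2124 ≈ 5185 m/s.
Total Δv = 3827 + 3603 + 5185 = 12615 m/s.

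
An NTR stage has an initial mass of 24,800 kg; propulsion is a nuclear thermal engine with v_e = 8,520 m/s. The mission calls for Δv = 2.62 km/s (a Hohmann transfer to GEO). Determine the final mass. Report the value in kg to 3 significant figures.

m₀/m_f = exp(Δv / v_e) = exp(2620 / 8520.0) = exp(0.3075) = 1.3600.
m_f = m₀ / 1.3600 = 24,800 / 1.3600 = 18,235.3 kg.

final mass ≈ 18200 kg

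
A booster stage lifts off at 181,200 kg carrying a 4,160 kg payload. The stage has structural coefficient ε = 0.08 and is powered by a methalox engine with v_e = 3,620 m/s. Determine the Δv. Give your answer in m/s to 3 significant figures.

Stage wet mass = m₀ − payload = 181,200 − 4,160 = 177,040 kg.
Stage dry mass = ε × stage wet mass = 0.08 × 177,040 = 14,163.2 kg.
Burnout mass m_f = stage dry + payload = 14,163.2 + 4,160 = 18,323.2 kg.
From the ideal rocket equation, Δv = v_e · ln(181,200/18,323.2) = 3620.0 × ln(9.889) = 3620.0 × 2.2914 ≈ 8295 m/s.

Δv ≈ 8290 m/s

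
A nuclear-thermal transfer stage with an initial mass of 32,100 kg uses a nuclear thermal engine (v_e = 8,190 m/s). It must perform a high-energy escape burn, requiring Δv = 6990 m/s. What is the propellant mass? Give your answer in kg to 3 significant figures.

By the Tsiolkovsky rocket equation, m₀/m_f = exp(Δv / v_e) = exp(6990 / 8190.0) = exp(0.8535) = 2.3478.
m_f = 32,100 / 2.3478 = 13,672.4 kg, so propellant = m₀ − m_f = 32,100 − 13,672.4 = 18,427.6 kg.

propellant mass ≈ 18400 kg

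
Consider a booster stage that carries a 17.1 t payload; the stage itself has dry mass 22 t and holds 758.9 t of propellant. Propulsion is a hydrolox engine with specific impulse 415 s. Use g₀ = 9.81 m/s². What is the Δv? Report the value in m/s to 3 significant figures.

Δv ≈ 12300 m/s

v_e = Isp · g₀ = 415 × 9.81 = 4071.2 m/s.
m₀ = payload + dry + propellant = 17.1 + 22 + 758.9 = 798 t.
m_f = payload + dry = 17.1 + 22 = 39.1 t.
Δv = v_e · ln(m₀/m_f) = 4071.2 × ln(20.41) = 4071.2 × 3.0160 ≈ 12278.5 m/s.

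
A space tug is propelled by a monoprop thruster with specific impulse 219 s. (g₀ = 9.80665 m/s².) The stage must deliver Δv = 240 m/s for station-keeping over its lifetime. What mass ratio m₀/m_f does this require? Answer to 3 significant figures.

v_e = Isp · g₀ = 219 × 9.80665 = 2147.7 m/s.
Using Δv = v_e ln(m₀/m_f): m₀/m_f = exp(Δv / v_e) = exp(240 / 2147.7) = exp(0.1117) = 1.1182.

mass ratio ≈ 1.12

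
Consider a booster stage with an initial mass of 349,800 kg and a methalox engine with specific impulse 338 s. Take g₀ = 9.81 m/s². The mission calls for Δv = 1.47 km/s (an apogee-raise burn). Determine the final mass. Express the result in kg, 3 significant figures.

final mass ≈ 225000 kg

v_e = Isp · g₀ = 338 × 9.81 = 3315.8 m/s.
Rocket equation: m₀/m_f = exp(Δv / v_e) = exp(1470 / 3315.8) = exp(0.4433) = 1.5579.
m_f = m₀ / 1.5579 = 349,800 / 1.5579 = 224,533 kg.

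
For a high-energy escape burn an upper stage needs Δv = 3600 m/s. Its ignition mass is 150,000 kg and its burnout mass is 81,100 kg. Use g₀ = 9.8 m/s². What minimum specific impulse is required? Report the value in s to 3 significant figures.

Isp ≈ 597 s

ln(m₀/m_f) = ln(150000/81100) = ln(1.85) = 0.6150.
By the Tsiolkovsky rocket equation, v_e = Δv / ln(m₀/m_f) = 3600 / 0.6150 = 5854.1 m/s.
Isp = v_e / g₀ = 5854.1 / 9.8 = 597.4 s.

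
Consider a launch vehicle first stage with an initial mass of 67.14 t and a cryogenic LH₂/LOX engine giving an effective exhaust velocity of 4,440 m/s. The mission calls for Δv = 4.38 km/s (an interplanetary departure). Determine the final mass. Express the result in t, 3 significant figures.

From the ideal rocket equation, m₀/m_f = exp(Δv / v_e) = exp(4380 / 4440.0) = exp(0.9865) = 2.6818.
m_f = m₀ / 2.6818 = 67.14 / 2.6818 = 25.0354 t.

final mass ≈ 25.0 t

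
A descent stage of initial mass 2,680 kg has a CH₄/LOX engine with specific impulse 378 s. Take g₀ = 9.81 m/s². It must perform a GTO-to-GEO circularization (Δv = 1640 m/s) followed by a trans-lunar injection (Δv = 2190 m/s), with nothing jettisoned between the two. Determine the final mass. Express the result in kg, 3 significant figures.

v_e = Isp · g₀ = 378 × 9.81 = 3708.2 m/s.
After the first burn: m = 2680 × exp(−1640/3708.2) = 2680 × 0.64258 = 1,722.11 kg.
After the second burn: m = 1,722.11 × exp(−2190/3708.2) = 1,722.11 × 0.55400 = 954.049 kg.

final mass ≈ 954 kg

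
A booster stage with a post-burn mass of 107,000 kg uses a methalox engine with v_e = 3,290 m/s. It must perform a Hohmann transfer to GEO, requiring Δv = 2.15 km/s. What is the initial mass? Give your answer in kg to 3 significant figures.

initial mass ≈ 206000 kg

By the Tsiolkovsky rocket equation, m₀/m_f = exp(Δv / v_e) = exp(2150 / 3290.0) = exp(0.6535) = 1.9222.
m₀ = m_f × 1.9222 = 107,000 × 1.9222 = 205,675 kg.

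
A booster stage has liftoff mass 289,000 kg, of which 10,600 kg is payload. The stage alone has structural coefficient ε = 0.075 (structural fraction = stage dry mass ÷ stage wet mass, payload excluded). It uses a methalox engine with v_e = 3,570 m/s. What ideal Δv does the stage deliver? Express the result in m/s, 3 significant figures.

Stage wet mass = m₀ − payload = 289,000 − 10,600 = 278,400 kg.
Stage dry mass = ε × stage wet mass = 0.075 × 278,400 = 20,880 kg.
Burnout mass m_f = stage dry + payload = 20,880 + 10,600 = 31,480 kg.
Δv = v_e · ln(289,000/31,480) = 3570.0 × ln(9.18) = 3570.0 × 2.2171 ≈ 7915 m/s.

Δv ≈ 7910 m/s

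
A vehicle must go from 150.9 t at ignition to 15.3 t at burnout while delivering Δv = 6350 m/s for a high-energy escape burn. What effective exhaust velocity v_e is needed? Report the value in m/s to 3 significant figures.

v_e ≈ 2770 m/s

ln(m₀/m_f) = ln(150900/15300) = ln(9.863) = 2.2888.
Rocket equation: v_e = Δv / ln(m₀/m_f) = 6350 / 2.2888 = 2774.4 m/s.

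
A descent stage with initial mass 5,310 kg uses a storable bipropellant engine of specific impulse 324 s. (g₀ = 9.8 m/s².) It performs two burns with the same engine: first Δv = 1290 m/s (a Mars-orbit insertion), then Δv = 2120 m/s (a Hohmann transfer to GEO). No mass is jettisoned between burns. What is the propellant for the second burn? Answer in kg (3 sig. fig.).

propellant for the second burn ≈ 1720 kg

v_e = Isp · g₀ = 324 × 9.8 = 3175.2 m/s.
After the first burn: m = 5310 × exp(−1290/3175.2) = 5310 × 0.66613 = 3,537.15 kg.
After the second burn: m = 3,537.15 × exp(−2120/3175.2) = 3,537.15 × 0.51290 = 1,814.2 kg.
Second-burn propellant = 3,537.15 − 1,814.2 = 1,722.95 kg.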